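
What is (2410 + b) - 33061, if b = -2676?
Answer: -33327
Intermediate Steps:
(2410 + b) - 33061 = (2410 - 2676) - 33061 = -266 - 33061 = -33327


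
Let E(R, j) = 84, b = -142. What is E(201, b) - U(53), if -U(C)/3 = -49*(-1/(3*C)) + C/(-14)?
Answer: 54587/742 ≈ 73.567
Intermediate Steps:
U(C) = -49/C + 3*C/14 (U(C) = -3*(-49*(-1/(3*C)) + C/(-14)) = -3*(-49*(-1/(3*C)) + C*(-1/14)) = -3*(-(-49)/(3*C) - C/14) = -3*(49/(3*C) - C/14) = -3*(-C/14 + 49/(3*C)) = -49/C + 3*C/14)
E(201, b) - U(53) = 84 - (-49/53 + (3/14)*53) = 84 - (-49*1/53 + 159/14) = 84 - (-49/53 + 159/14) = 84 - 1*7741/742 = 84 - 7741/742 = 54587/742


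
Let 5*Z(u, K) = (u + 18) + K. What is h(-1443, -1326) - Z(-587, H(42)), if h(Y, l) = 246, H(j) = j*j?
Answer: 7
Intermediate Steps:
H(j) = j**2
Z(u, K) = 18/5 + K/5 + u/5 (Z(u, K) = ((u + 18) + K)/5 = ((18 + u) + K)/5 = (18 + K + u)/5 = 18/5 + K/5 + u/5)
h(-1443, -1326) - Z(-587, H(42)) = 246 - (18/5 + (1/5)*42**2 + (1/5)*(-587)) = 246 - (18/5 + (1/5)*1764 - 587/5) = 246 - (18/5 + 1764/5 - 587/5) = 246 - 1*239 = 246 - 239 = 7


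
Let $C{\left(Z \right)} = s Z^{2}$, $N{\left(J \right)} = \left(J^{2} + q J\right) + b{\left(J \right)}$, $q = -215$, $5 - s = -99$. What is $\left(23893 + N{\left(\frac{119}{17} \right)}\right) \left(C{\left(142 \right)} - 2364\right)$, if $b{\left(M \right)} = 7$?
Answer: $47013267248$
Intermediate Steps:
$s = 104$ ($s = 5 - -99 = 5 + 99 = 104$)
$N{\left(J \right)} = 7 + J^{2} - 215 J$ ($N{\left(J \right)} = \left(J^{2} - 215 J\right) + 7 = 7 + J^{2} - 215 J$)
$C{\left(Z \right)} = 104 Z^{2}$
$\left(23893 + N{\left(\frac{119}{17} \right)}\right) \left(C{\left(142 \right)} - 2364\right) = \left(23893 + \left(7 + \left(\frac{119}{17}\right)^{2} - 215 \cdot \frac{119}{17}\right)\right) \left(104 \cdot 142^{2} - 2364\right) = \left(23893 + \left(7 + \left(119 \cdot \frac{1}{17}\right)^{2} - 215 \cdot 119 \cdot \frac{1}{17}\right)\right) \left(104 \cdot 20164 - 2364\right) = \left(23893 + \left(7 + 7^{2} - 1505\right)\right) \left(2097056 - 2364\right) = \left(23893 + \left(7 + 49 - 1505\right)\right) 2094692 = \left(23893 - 1449\right) 2094692 = 22444 \cdot 2094692 = 47013267248$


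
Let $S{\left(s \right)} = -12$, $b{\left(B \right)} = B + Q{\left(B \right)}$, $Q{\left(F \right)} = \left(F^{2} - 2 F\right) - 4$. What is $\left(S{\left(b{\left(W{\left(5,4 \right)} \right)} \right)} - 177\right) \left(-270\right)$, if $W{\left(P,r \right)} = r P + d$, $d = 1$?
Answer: $51030$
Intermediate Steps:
$Q{\left(F \right)} = -4 + F^{2} - 2 F$
$W{\left(P,r \right)} = 1 + P r$ ($W{\left(P,r \right)} = r P + 1 = P r + 1 = 1 + P r$)
$b{\left(B \right)} = -4 + B^{2} - B$ ($b{\left(B \right)} = B - \left(4 - B^{2} + 2 B\right) = -4 + B^{2} - B$)
$\left(S{\left(b{\left(W{\left(5,4 \right)} \right)} \right)} - 177\right) \left(-270\right) = \left(-12 - 177\right) \left(-270\right) = \left(-189\right) \left(-270\right) = 51030$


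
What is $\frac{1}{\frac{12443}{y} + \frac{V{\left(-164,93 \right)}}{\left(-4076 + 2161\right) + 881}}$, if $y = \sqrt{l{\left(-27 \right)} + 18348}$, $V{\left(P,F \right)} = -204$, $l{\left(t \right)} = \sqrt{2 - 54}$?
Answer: $\frac{517 \sqrt{18348 + 2 i \sqrt{13}}}{6433031 + 102 \sqrt{2} \sqrt{9174 + i \sqrt{13}}} \approx 0.010863 + 2.13 \cdot 10^{-6} i$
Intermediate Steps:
$l{\left(t \right)} = 2 i \sqrt{13}$ ($l{\left(t \right)} = \sqrt{-52} = 2 i \sqrt{13}$)
$y = \sqrt{18348 + 2 i \sqrt{13}}$ ($y = \sqrt{2 i \sqrt{13} + 18348} = \sqrt{18348 + 2 i \sqrt{13}} \approx 135.45 + 0.027 i$)
$\frac{1}{\frac{12443}{y} + \frac{V{\left(-164,93 \right)}}{\left(-4076 + 2161\right) + 881}} = \frac{1}{\frac{12443}{\sqrt{18348 + 2 i \sqrt{13}}} - \frac{204}{\left(-4076 + 2161\right) + 881}} = \frac{1}{\frac{12443}{\sqrt{18348 + 2 i \sqrt{13}}} - \frac{204}{-1915 + 881}} = \frac{1}{\frac{12443}{\sqrt{18348 + 2 i \sqrt{13}}} - \frac{204}{-1034}} = \frac{1}{\frac{12443}{\sqrt{18348 + 2 i \sqrt{13}}} - - \frac{102}{517}} = \frac{1}{\frac{12443}{\sqrt{18348 + 2 i \sqrt{13}}} + \frac{102}{517}} = \frac{1}{\frac{102}{517} + \frac{12443}{\sqrt{18348 + 2 i \sqrt{13}}}}$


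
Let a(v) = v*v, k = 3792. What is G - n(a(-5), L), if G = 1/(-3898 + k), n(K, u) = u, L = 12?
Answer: -1273/106 ≈ -12.009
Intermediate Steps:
a(v) = v²
G = -1/106 (G = 1/(-3898 + 3792) = 1/(-106) = -1/106 ≈ -0.0094340)
G - n(a(-5), L) = -1/106 - 1*12 = -1/106 - 12 = -1273/106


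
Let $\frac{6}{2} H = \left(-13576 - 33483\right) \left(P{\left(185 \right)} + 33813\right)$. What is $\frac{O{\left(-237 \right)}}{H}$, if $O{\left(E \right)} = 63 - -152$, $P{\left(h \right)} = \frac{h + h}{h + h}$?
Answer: $- \frac{645}{1591253026} \approx -4.0534 \cdot 10^{-7}$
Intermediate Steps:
$P{\left(h \right)} = 1$ ($P{\left(h \right)} = \frac{2 h}{2 h} = 2 h \frac{1}{2 h} = 1$)
$O{\left(E \right)} = 215$ ($O{\left(E \right)} = 63 + 152 = 215$)
$H = - \frac{1591253026}{3}$ ($H = \frac{\left(-13576 - 33483\right) \left(1 + 33813\right)}{3} = \frac{\left(-47059\right) 33814}{3} = \frac{1}{3} \left(-1591253026\right) = - \frac{1591253026}{3} \approx -5.3042 \cdot 10^{8}$)
$\frac{O{\left(-237 \right)}}{H} = \frac{215}{- \frac{1591253026}{3}} = 215 \left(- \frac{3}{1591253026}\right) = - \frac{645}{1591253026}$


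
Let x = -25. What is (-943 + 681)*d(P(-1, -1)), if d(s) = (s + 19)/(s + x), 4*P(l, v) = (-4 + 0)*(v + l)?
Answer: 5502/23 ≈ 239.22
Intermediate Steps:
P(l, v) = -l - v (P(l, v) = ((-4 + 0)*(v + l))/4 = (-4*(l + v))/4 = (-4*l - 4*v)/4 = -l - v)
d(s) = (19 + s)/(-25 + s) (d(s) = (s + 19)/(s - 25) = (19 + s)/(-25 + s))
(-943 + 681)*d(P(-1, -1)) = (-943 + 681)*((19 + (-1*(-1) - 1*(-1)))/(-25 + (-1*(-1) - 1*(-1)))) = -262*(19 + (1 + 1))/(-25 + (1 + 1)) = -262*(19 + 2)/(-25 + 2) = -262*21/(-23) = -(-262)*21/23 = -262*(-21/23) = 5502/23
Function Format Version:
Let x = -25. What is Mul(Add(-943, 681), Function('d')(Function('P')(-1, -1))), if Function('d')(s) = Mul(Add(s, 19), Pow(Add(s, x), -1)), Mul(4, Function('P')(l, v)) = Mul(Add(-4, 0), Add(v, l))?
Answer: Rational(5502, 23) ≈ 239.22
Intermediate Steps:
Function('P')(l, v) = Add(Mul(-1, l), Mul(-1, v)) (Function('P')(l, v) = Mul(Rational(1, 4), Mul(Add(-4, 0), Add(v, l))) = Mul(Rational(1, 4), Mul(-4, Add(l, v))) = Mul(Rational(1, 4), Add(Mul(-4, l), Mul(-4, v))) = Add(Mul(-1, l), Mul(-1, v)))
Function('d')(s) = Mul(Pow(Add(-25, s), -1), Add(19, s)) (Function('d')(s) = Mul(Add(s, 19), Pow(Add(s, -25), -1)) = Mul(Add(19, s), Pow(Add(-25, s), -1)) = Mul(Pow(Add(-25, s), -1), Add(19, s)))
Mul(Add(-943, 681), Function('d')(Function('P')(-1, -1))) = Mul(Add(-943, 681), Mul(Pow(Add(-25, Add(Mul(-1, -1), Mul(-1, -1))), -1), Add(19, Add(Mul(-1, -1), Mul(-1, -1))))) = Mul(-262, Mul(Pow(Add(-25, Add(1, 1)), -1), Add(19, Add(1, 1)))) = Mul(-262, Mul(Pow(Add(-25, 2), -1), Add(19, 2))) = Mul(-262, Mul(Pow(-23, -1), 21)) = Mul(-262, Mul(Rational(-1, 23), 21)) = Mul(-262, Rational(-21, 23)) = Rational(5502, 23)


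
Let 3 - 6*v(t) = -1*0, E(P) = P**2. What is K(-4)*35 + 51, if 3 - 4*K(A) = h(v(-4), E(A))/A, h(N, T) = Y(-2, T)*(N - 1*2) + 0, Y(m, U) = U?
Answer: 99/4 ≈ 24.750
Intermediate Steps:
v(t) = 1/2 (v(t) = 1/2 - (-1)*0/6 = 1/2 - 1/6*0 = 1/2 + 0 = 1/2)
h(N, T) = T*(-2 + N) (h(N, T) = T*(N - 1*2) + 0 = T*(N - 2) + 0 = T*(-2 + N) + 0 = T*(-2 + N))
K(A) = 3/4 + 3*A/8 (K(A) = 3/4 - A**2*(-2 + 1/2)/(4*A) = 3/4 - A**2*(-3/2)/(4*A) = 3/4 - (-3*A**2/2)/(4*A) = 3/4 - (-3)*A/8 = 3/4 + 3*A/8)
K(-4)*35 + 51 = (3/4 + (3/8)*(-4))*35 + 51 = (3/4 - 3/2)*35 + 51 = -3/4*35 + 51 = -105/4 + 51 = 99/4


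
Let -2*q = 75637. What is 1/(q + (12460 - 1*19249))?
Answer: -2/89215 ≈ -2.2418e-5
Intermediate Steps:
q = -75637/2 (q = -½*75637 = -75637/2 ≈ -37819.)
1/(q + (12460 - 1*19249)) = 1/(-75637/2 + (12460 - 1*19249)) = 1/(-75637/2 + (12460 - 19249)) = 1/(-75637/2 - 6789) = 1/(-89215/2) = -2/89215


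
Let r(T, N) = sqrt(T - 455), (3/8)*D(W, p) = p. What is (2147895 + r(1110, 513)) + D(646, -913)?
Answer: 6436381/3 + sqrt(655) ≈ 2.1455e+6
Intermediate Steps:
D(W, p) = 8*p/3
r(T, N) = sqrt(-455 + T)
(2147895 + r(1110, 513)) + D(646, -913) = (2147895 + sqrt(-455 + 1110)) + (8/3)*(-913) = (2147895 + sqrt(655)) - 7304/3 = 6436381/3 + sqrt(655)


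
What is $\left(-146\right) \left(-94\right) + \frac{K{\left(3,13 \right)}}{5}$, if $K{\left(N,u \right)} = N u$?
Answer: $\frac{68659}{5} \approx 13732.0$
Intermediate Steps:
$\left(-146\right) \left(-94\right) + \frac{K{\left(3,13 \right)}}{5} = \left(-146\right) \left(-94\right) + \frac{3 \cdot 13}{5} = 13724 + 39 \cdot \frac{1}{5} = 13724 + \frac{39}{5} = \frac{68659}{5}$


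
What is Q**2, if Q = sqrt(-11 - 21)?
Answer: -32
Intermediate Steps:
Q = 4*I*sqrt(2) (Q = sqrt(-32) = 4*I*sqrt(2) ≈ 5.6569*I)
Q**2 = (4*I*sqrt(2))**2 = -32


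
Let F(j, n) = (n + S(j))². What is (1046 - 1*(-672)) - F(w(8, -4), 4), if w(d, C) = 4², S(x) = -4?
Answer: 1718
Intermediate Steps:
w(d, C) = 16
F(j, n) = (-4 + n)² (F(j, n) = (n - 4)² = (-4 + n)²)
(1046 - 1*(-672)) - F(w(8, -4), 4) = (1046 - 1*(-672)) - (-4 + 4)² = (1046 + 672) - 1*0² = 1718 - 1*0 = 1718 + 0 = 1718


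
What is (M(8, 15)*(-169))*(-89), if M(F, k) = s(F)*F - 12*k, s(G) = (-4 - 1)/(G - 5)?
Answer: -8723780/3 ≈ -2.9079e+6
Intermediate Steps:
s(G) = -5/(-5 + G)
M(F, k) = -12*k - 5*F/(-5 + F) (M(F, k) = (-5/(-5 + F))*F - 12*k = -5*F/(-5 + F) - 12*k = -12*k - 5*F/(-5 + F))
(M(8, 15)*(-169))*(-89) = (((-5*8 - 12*15*(-5 + 8))/(-5 + 8))*(-169))*(-89) = (((-40 - 12*15*3)/3)*(-169))*(-89) = (((-40 - 540)/3)*(-169))*(-89) = (((1/3)*(-580))*(-169))*(-89) = -580/3*(-169)*(-89) = (98020/3)*(-89) = -8723780/3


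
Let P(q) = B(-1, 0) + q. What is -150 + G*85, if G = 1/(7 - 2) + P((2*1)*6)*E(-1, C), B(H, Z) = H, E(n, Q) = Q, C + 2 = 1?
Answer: -1068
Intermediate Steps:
C = -1 (C = -2 + 1 = -1)
P(q) = -1 + q
G = -54/5 (G = 1/(7 - 2) + (-1 + (2*1)*6)*(-1) = 1/5 + (-1 + 2*6)*(-1) = ⅕ + (-1 + 12)*(-1) = ⅕ + 11*(-1) = ⅕ - 11 = -54/5 ≈ -10.800)
-150 + G*85 = -150 - 54/5*85 = -150 - 918 = -1068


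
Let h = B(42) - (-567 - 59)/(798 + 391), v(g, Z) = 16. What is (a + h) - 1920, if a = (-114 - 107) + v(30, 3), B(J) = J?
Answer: -2476061/1189 ≈ -2082.5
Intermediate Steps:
h = 50564/1189 (h = 42 - (-567 - 59)/(798 + 391) = 42 - (-626)/1189 = 42 - 1*(-626/1189) = 42 + 626/1189 = 50564/1189 ≈ 42.526)
a = -205 (a = (-114 - 107) + 16 = -221 + 16 = -205)
(a + h) - 1920 = (-205 + 50564/1189) - 1920 = -193181/1189 - 1920 = -2476061/1189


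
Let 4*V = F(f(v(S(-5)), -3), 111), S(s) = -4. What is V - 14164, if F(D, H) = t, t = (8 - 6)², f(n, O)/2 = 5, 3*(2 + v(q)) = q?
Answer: -14163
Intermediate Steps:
v(q) = -2 + q/3
f(n, O) = 10 (f(n, O) = 2*5 = 10)
t = 4 (t = 2² = 4)
F(D, H) = 4
V = 1 (V = (¼)*4 = 1)
V - 14164 = 1 - 14164 = -14163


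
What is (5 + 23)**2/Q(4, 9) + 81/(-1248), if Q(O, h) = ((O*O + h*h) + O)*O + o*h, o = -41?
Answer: 46457/2080 ≈ 22.335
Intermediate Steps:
Q(O, h) = -41*h + O*(O + O**2 + h**2) (Q(O, h) = ((O*O + h*h) + O)*O - 41*h = ((O**2 + h**2) + O)*O - 41*h = (O + O**2 + h**2)*O - 41*h = O*(O + O**2 + h**2) - 41*h = -41*h + O*(O + O**2 + h**2))
(5 + 23)**2/Q(4, 9) + 81/(-1248) = (5 + 23)**2/(4**2 + 4**3 - 41*9 + 4*9**2) + 81/(-1248) = 28**2/(16 + 64 - 369 + 4*81) + 81*(-1/1248) = 784/(16 + 64 - 369 + 324) - 27/416 = 784/35 - 27/416 = 784*(1/35) - 27/416 = 112/5 - 27/416 = 46457/2080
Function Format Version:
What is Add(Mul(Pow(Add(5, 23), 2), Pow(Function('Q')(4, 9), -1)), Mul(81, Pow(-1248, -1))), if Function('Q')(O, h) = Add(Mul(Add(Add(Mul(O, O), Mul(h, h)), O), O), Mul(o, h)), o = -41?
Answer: Rational(46457, 2080) ≈ 22.335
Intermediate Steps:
Function('Q')(O, h) = Add(Mul(-41, h), Mul(O, Add(O, Pow(O, 2), Pow(h, 2)))) (Function('Q')(O, h) = Add(Mul(Add(Add(Mul(O, O), Mul(h, h)), O), O), Mul(-41, h)) = Add(Mul(Add(Add(Pow(O, 2), Pow(h, 2)), O), O), Mul(-41, h)) = Add(Mul(Add(O, Pow(O, 2), Pow(h, 2)), O), Mul(-41, h)) = Add(Mul(O, Add(O, Pow(O, 2), Pow(h, 2))), Mul(-41, h)) = Add(Mul(-41, h), Mul(O, Add(O, Pow(O, 2), Pow(h, 2)))))
Add(Mul(Pow(Add(5, 23), 2), Pow(Function('Q')(4, 9), -1)), Mul(81, Pow(-1248, -1))) = Add(Mul(Pow(Add(5, 23), 2), Pow(Add(Pow(4, 2), Pow(4, 3), Mul(-41, 9), Mul(4, Pow(9, 2))), -1)), Mul(81, Pow(-1248, -1))) = Add(Mul(Pow(28, 2), Pow(Add(16, 64, -369, Mul(4, 81)), -1)), Mul(81, Rational(-1, 1248))) = Add(Mul(784, Pow(Add(16, 64, -369, 324), -1)), Rational(-27, 416)) = Add(Mul(784, Pow(35, -1)), Rational(-27, 416)) = Add(Mul(784, Rational(1, 35)), Rational(-27, 416)) = Add(Rational(112, 5), Rational(-27, 416)) = Rational(46457, 2080)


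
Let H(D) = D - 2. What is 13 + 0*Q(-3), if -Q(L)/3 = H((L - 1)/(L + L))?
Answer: 13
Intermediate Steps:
H(D) = -2 + D
Q(L) = 6 - 3*(-1 + L)/(2*L) (Q(L) = -3*(-2 + (L - 1)/(L + L)) = -3*(-2 + (-1 + L)/((2*L))) = -3*(-2 + (-1 + L)*(1/(2*L))) = -3*(-2 + (-1 + L)/(2*L)) = 6 - 3*(-1 + L)/(2*L))
13 + 0*Q(-3) = 13 + 0*((3/2)*(1 + 3*(-3))/(-3)) = 13 + 0*((3/2)*(-⅓)*(1 - 9)) = 13 + 0*((3/2)*(-⅓)*(-8)) = 13 + 0*4 = 13 + 0 = 13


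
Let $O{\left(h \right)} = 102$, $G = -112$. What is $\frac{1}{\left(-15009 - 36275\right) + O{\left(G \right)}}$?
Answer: $- \frac{1}{51182} \approx -1.9538 \cdot 10^{-5}$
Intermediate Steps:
$\frac{1}{\left(-15009 - 36275\right) + O{\left(G \right)}} = \frac{1}{\left(-15009 - 36275\right) + 102} = \frac{1}{-51284 + 102} = \frac{1}{-51182} = - \frac{1}{51182}$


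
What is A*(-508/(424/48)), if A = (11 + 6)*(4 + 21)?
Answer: -1295400/53 ≈ -24442.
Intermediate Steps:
A = 425 (A = 17*25 = 425)
A*(-508/(424/48)) = 425*(-508/(424/48)) = 425*(-508/(424*(1/48))) = 425*(-508/53/6) = 425*(-508*6/53) = 425*(-3048/53) = -1295400/53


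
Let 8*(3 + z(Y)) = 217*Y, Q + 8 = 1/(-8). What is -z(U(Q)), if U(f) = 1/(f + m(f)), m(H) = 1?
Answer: 388/57 ≈ 6.8070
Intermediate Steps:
Q = -65/8 (Q = -8 + 1/(-8) = -8 - ⅛ = -65/8 ≈ -8.1250)
U(f) = 1/(1 + f) (U(f) = 1/(f + 1) = 1/(1 + f))
z(Y) = -3 + 217*Y/8 (z(Y) = -3 + (217*Y)/8 = -3 + 217*Y/8)
-z(U(Q)) = -(-3 + 217/(8*(1 - 65/8))) = -(-3 + 217/(8*(-57/8))) = -(-3 + (217/8)*(-8/57)) = -(-3 - 217/57) = -1*(-388/57) = 388/57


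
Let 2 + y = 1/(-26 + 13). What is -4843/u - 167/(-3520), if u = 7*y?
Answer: 221647243/665280 ≈ 333.16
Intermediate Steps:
y = -27/13 (y = -2 + 1/(-26 + 13) = -2 + 1/(-13) = -2 - 1/13 = -27/13 ≈ -2.0769)
u = -189/13 (u = 7*(-27/13) = -189/13 ≈ -14.538)
-4843/u - 167/(-3520) = -4843/(-189/13) - 167/(-3520) = -4843*(-13/189) - 167*(-1/3520) = 62959/189 + 167/3520 = 221647243/665280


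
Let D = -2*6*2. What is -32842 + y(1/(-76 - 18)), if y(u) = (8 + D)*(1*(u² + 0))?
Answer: -72547982/2209 ≈ -32842.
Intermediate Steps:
D = -24 (D = -12*2 = -24)
y(u) = -16*u² (y(u) = (8 - 24)*(1*(u² + 0)) = -16*u²)
-32842 + y(1/(-76 - 18)) = -32842 - 16/(-76 - 18)² = -32842 - 16*(1/(-94))² = -32842 - 16*(-1/94)² = -32842 - 16*1/8836 = -32842 - 4/2209 = -72547982/2209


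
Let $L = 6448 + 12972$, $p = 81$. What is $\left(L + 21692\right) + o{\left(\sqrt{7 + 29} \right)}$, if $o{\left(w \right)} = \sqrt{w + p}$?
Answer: $41112 + \sqrt{87} \approx 41121.0$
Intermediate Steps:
$o{\left(w \right)} = \sqrt{81 + w}$ ($o{\left(w \right)} = \sqrt{w + 81} = \sqrt{81 + w}$)
$L = 19420$
$\left(L + 21692\right) + o{\left(\sqrt{7 + 29} \right)} = \left(19420 + 21692\right) + \sqrt{81 + \sqrt{7 + 29}} = 41112 + \sqrt{81 + \sqrt{36}} = 41112 + \sqrt{81 + 6} = 41112 + \sqrt{87}$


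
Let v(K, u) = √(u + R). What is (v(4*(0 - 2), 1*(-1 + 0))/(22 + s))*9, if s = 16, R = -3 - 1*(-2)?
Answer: 9*I*√2/38 ≈ 0.33495*I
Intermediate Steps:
R = -1 (R = -3 + 2 = -1)
v(K, u) = √(-1 + u) (v(K, u) = √(u - 1) = √(-1 + u))
(v(4*(0 - 2), 1*(-1 + 0))/(22 + s))*9 = (√(-1 + 1*(-1 + 0))/(22 + 16))*9 = (√(-1 + 1*(-1))/38)*9 = (√(-1 - 1)*(1/38))*9 = (√(-2)*(1/38))*9 = ((I*√2)*(1/38))*9 = (I*√2/38)*9 = 9*I*√2/38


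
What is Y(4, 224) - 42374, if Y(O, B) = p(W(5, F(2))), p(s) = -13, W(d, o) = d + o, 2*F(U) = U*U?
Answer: -42387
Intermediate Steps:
F(U) = U²/2 (F(U) = (U*U)/2 = U²/2)
Y(O, B) = -13
Y(4, 224) - 42374 = -13 - 42374 = -42387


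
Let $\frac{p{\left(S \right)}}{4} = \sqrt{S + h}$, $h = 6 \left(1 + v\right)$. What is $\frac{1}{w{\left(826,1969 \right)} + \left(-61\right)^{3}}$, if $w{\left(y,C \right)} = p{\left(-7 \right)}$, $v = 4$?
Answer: $- \frac{226981}{51520373993} - \frac{4 \sqrt{23}}{51520373993} \approx -4.406 \cdot 10^{-6}$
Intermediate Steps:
$h = 30$ ($h = 6 \left(1 + 4\right) = 6 \cdot 5 = 30$)
$p{\left(S \right)} = 4 \sqrt{30 + S}$ ($p{\left(S \right)} = 4 \sqrt{S + 30} = 4 \sqrt{30 + S}$)
$w{\left(y,C \right)} = 4 \sqrt{23}$ ($w{\left(y,C \right)} = 4 \sqrt{30 - 7} = 4 \sqrt{23}$)
$\frac{1}{w{\left(826,1969 \right)} + \left(-61\right)^{3}} = \frac{1}{4 \sqrt{23} + \left(-61\right)^{3}} = \frac{1}{4 \sqrt{23} - 226981} = \frac{1}{-226981 + 4 \sqrt{23}}$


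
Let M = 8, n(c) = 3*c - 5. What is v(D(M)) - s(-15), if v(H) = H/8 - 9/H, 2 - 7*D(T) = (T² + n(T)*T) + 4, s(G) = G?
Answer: 34781/3052 ≈ 11.396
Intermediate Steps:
n(c) = -5 + 3*c
D(T) = -2/7 - T²/7 - T*(-5 + 3*T)/7 (D(T) = 2/7 - ((T² + (-5 + 3*T)*T) + 4)/7 = 2/7 - ((T² + T*(-5 + 3*T)) + 4)/7 = 2/7 - (4 + T² + T*(-5 + 3*T))/7 = 2/7 + (-4/7 - T²/7 - T*(-5 + 3*T)/7) = -2/7 - T²/7 - T*(-5 + 3*T)/7)
v(H) = -9/H + H/8 (v(H) = H*(⅛) - 9/H = H/8 - 9/H = -9/H + H/8)
v(D(M)) - s(-15) = (-9/(-2/7 - 4/7*8² + (5/7)*8) + (-2/7 - 4/7*8² + (5/7)*8)/8) - 1*(-15) = (-9/(-2/7 - 4/7*64 + 40/7) + (-2/7 - 4/7*64 + 40/7)/8) + 15 = (-9/(-2/7 - 256/7 + 40/7) + (-2/7 - 256/7 + 40/7)/8) + 15 = (-9/(-218/7) + (⅛)*(-218/7)) + 15 = (-9*(-7/218) - 109/28) + 15 = (63/218 - 109/28) + 15 = -10999/3052 + 15 = 34781/3052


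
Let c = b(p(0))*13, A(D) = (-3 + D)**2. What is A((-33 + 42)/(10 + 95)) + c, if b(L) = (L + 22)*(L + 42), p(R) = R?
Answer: 14725104/1225 ≈ 12021.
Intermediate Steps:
b(L) = (22 + L)*(42 + L)
c = 12012 (c = (924 + 0**2 + 64*0)*13 = (924 + 0 + 0)*13 = 924*13 = 12012)
A((-33 + 42)/(10 + 95)) + c = (-3 + (-33 + 42)/(10 + 95))**2 + 12012 = (-3 + 9/105)**2 + 12012 = (-3 + 9*(1/105))**2 + 12012 = (-3 + 3/35)**2 + 12012 = (-102/35)**2 + 12012 = 10404/1225 + 12012 = 14725104/1225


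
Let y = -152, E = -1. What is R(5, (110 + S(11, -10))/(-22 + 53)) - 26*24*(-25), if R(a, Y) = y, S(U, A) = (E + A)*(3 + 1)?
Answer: 15448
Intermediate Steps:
S(U, A) = -4 + 4*A (S(U, A) = (-1 + A)*(3 + 1) = (-1 + A)*4 = -4 + 4*A)
R(a, Y) = -152
R(5, (110 + S(11, -10))/(-22 + 53)) - 26*24*(-25) = -152 - 26*24*(-25) = -152 - 624*(-25) = -152 - 1*(-15600) = -152 + 15600 = 15448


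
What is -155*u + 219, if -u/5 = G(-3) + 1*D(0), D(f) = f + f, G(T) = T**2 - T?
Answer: 9519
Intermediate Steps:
D(f) = 2*f
u = -60 (u = -5*(-3*(-1 - 3) + 1*(2*0)) = -5*(-3*(-4) + 1*0) = -5*(12 + 0) = -5*12 = -60)
-155*u + 219 = -155*(-60) + 219 = 9300 + 219 = 9519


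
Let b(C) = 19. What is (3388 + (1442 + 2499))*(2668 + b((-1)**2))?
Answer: 19693023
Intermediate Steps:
(3388 + (1442 + 2499))*(2668 + b((-1)**2)) = (3388 + (1442 + 2499))*(2668 + 19) = (3388 + 3941)*2687 = 7329*2687 = 19693023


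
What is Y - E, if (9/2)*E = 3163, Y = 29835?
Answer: 262189/9 ≈ 29132.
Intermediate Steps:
E = 6326/9 (E = (2/9)*3163 = 6326/9 ≈ 702.89)
Y - E = 29835 - 1*6326/9 = 29835 - 6326/9 = 262189/9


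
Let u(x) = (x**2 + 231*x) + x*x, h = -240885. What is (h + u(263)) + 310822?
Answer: 269028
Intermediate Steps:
u(x) = 2*x**2 + 231*x (u(x) = (x**2 + 231*x) + x**2 = 2*x**2 + 231*x)
(h + u(263)) + 310822 = (-240885 + 263*(231 + 2*263)) + 310822 = (-240885 + 263*(231 + 526)) + 310822 = (-240885 + 263*757) + 310822 = (-240885 + 199091) + 310822 = -41794 + 310822 = 269028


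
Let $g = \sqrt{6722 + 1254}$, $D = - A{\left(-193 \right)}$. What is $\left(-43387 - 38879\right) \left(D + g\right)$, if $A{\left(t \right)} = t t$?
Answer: $3064326234 - 164532 \sqrt{1994} \approx 3.057 \cdot 10^{9}$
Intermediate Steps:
$A{\left(t \right)} = t^{2}$
$D = -37249$ ($D = - \left(-193\right)^{2} = \left(-1\right) 37249 = -37249$)
$g = 2 \sqrt{1994}$ ($g = \sqrt{7976} = 2 \sqrt{1994} \approx 89.308$)
$\left(-43387 - 38879\right) \left(D + g\right) = \left(-43387 - 38879\right) \left(-37249 + 2 \sqrt{1994}\right) = - 82266 \left(-37249 + 2 \sqrt{1994}\right) = 3064326234 - 164532 \sqrt{1994}$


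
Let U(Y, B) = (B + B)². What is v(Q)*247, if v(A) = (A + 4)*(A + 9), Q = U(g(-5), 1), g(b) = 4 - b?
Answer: 25688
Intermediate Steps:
U(Y, B) = 4*B² (U(Y, B) = (2*B)² = 4*B²)
Q = 4 (Q = 4*1² = 4*1 = 4)
v(A) = (4 + A)*(9 + A)
v(Q)*247 = (36 + 4² + 13*4)*247 = (36 + 16 + 52)*247 = 104*247 = 25688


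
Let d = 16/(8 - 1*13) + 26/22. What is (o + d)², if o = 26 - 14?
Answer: 301401/3025 ≈ 99.637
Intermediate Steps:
d = -111/55 (d = 16/(8 - 13) + 26*(1/22) = 16/(-5) + 13/11 = 16*(-⅕) + 13/11 = -16/5 + 13/11 = -111/55 ≈ -2.0182)
o = 12
(o + d)² = (12 - 111/55)² = (549/55)² = 301401/3025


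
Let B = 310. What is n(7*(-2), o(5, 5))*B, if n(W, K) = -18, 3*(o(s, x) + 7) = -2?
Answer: -5580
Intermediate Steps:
o(s, x) = -23/3 (o(s, x) = -7 + (1/3)*(-2) = -7 - 2/3 = -23/3)
n(7*(-2), o(5, 5))*B = -18*310 = -5580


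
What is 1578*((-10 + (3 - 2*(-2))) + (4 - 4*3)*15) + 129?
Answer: -193965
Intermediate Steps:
1578*((-10 + (3 - 2*(-2))) + (4 - 4*3)*15) + 129 = 1578*((-10 + (3 + 4)) + (4 - 12)*15) + 129 = 1578*((-10 + 7) - 8*15) + 129 = 1578*(-3 - 120) + 129 = 1578*(-123) + 129 = -194094 + 129 = -193965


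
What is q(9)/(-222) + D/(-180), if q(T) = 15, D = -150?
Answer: 85/111 ≈ 0.76577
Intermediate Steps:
q(9)/(-222) + D/(-180) = 15/(-222) - 150/(-180) = 15*(-1/222) - 150*(-1/180) = -5/74 + ⅚ = 85/111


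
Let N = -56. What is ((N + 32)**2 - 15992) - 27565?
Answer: -42981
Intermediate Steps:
((N + 32)**2 - 15992) - 27565 = ((-56 + 32)**2 - 15992) - 27565 = ((-24)**2 - 15992) - 27565 = (576 - 15992) - 27565 = -15416 - 27565 = -42981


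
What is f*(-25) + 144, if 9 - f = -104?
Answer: -2681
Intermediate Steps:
f = 113 (f = 9 - 1*(-104) = 9 + 104 = 113)
f*(-25) + 144 = 113*(-25) + 144 = -2825 + 144 = -2681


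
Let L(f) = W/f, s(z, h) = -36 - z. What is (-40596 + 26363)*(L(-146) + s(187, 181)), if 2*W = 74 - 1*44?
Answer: 463611509/146 ≈ 3.1754e+6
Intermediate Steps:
W = 15 (W = (74 - 1*44)/2 = (74 - 44)/2 = (1/2)*30 = 15)
L(f) = 15/f
(-40596 + 26363)*(L(-146) + s(187, 181)) = (-40596 + 26363)*(15/(-146) + (-36 - 1*187)) = -14233*(15*(-1/146) + (-36 - 187)) = -14233*(-15/146 - 223) = -14233*(-32573/146) = 463611509/146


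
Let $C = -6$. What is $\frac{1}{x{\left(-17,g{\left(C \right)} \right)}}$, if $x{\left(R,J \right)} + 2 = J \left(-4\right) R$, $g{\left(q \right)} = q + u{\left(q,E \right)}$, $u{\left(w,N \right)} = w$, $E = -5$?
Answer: $- \frac{1}{818} \approx -0.0012225$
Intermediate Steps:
$g{\left(q \right)} = 2 q$ ($g{\left(q \right)} = q + q = 2 q$)
$x{\left(R,J \right)} = -2 - 4 J R$ ($x{\left(R,J \right)} = -2 + J \left(-4\right) R = -2 + - 4 J R = -2 - 4 J R$)
$\frac{1}{x{\left(-17,g{\left(C \right)} \right)}} = \frac{1}{-2 - 4 \cdot 2 \left(-6\right) \left(-17\right)} = \frac{1}{-2 - \left(-48\right) \left(-17\right)} = \frac{1}{-2 - 816} = \frac{1}{-818} = - \frac{1}{818}$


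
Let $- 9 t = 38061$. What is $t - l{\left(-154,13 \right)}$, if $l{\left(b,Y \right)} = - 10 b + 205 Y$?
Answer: $-8434$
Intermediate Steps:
$t = -4229$ ($t = \left(- \frac{1}{9}\right) 38061 = -4229$)
$t - l{\left(-154,13 \right)} = -4229 - \left(\left(-10\right) \left(-154\right) + 205 \cdot 13\right) = -4229 - \left(1540 + 2665\right) = -4229 - 4205 = -8434$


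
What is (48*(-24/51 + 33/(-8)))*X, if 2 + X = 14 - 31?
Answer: 71250/17 ≈ 4191.2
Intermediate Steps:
X = -19 (X = -2 + (14 - 31) = -2 - 17 = -19)
(48*(-24/51 + 33/(-8)))*X = (48*(-24/51 + 33/(-8)))*(-19) = (48*(-24*1/51 + 33*(-⅛)))*(-19) = (48*(-8/17 - 33/8))*(-19) = (48*(-625/136))*(-19) = -3750/17*(-19) = 71250/17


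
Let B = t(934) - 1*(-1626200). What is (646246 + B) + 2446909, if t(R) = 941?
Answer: 4720296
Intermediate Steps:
B = 1627141 (B = 941 - 1*(-1626200) = 941 + 1626200 = 1627141)
(646246 + B) + 2446909 = (646246 + 1627141) + 2446909 = 2273387 + 2446909 = 4720296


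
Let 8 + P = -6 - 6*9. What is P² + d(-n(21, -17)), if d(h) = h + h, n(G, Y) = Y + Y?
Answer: 4692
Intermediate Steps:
n(G, Y) = 2*Y
P = -68 (P = -8 + (-6 - 6*9) = -8 + (-6 - 54) = -8 - 60 = -68)
d(h) = 2*h
P² + d(-n(21, -17)) = (-68)² + 2*(-2*(-17)) = 4624 + 2*(-1*(-34)) = 4624 + 2*34 = 4624 + 68 = 4692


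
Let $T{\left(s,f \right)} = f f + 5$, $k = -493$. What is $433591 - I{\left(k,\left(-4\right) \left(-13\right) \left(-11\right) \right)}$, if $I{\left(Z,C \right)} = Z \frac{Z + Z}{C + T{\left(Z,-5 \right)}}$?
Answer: $\frac{117746210}{271} \approx 4.3449 \cdot 10^{5}$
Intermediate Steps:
$T{\left(s,f \right)} = 5 + f^{2}$ ($T{\left(s,f \right)} = f^{2} + 5 = 5 + f^{2}$)
$I{\left(Z,C \right)} = \frac{2 Z^{2}}{30 + C}$ ($I{\left(Z,C \right)} = Z \frac{Z + Z}{C + \left(5 + \left(-5\right)^{2}\right)} = Z \frac{2 Z}{C + \left(5 + 25\right)} = Z \frac{2 Z}{C + 30} = Z \frac{2 Z}{30 + C} = \frac{2 Z^{2}}{30 + C}$)
$433591 - I{\left(k,\left(-4\right) \left(-13\right) \left(-11\right) \right)} = 433591 - \frac{2 \left(-493\right)^{2}}{30 + \left(-4\right) \left(-13\right) \left(-11\right)} = 433591 - 2 \cdot 243049 \frac{1}{30 + 52 \left(-11\right)} = 433591 - 2 \cdot 243049 \frac{1}{30 - 572} = 433591 - 2 \cdot 243049 \frac{1}{-542} = 433591 - 2 \cdot 243049 \left(- \frac{1}{542}\right) = 433591 - - \frac{243049}{271} = 433591 + \frac{243049}{271} = \frac{117746210}{271}$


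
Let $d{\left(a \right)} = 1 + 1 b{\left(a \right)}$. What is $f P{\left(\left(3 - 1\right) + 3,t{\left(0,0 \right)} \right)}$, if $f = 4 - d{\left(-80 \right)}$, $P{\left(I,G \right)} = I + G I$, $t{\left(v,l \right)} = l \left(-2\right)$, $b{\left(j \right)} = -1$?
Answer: $20$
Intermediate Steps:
$t{\left(v,l \right)} = - 2 l$
$d{\left(a \right)} = 0$ ($d{\left(a \right)} = 1 + 1 \left(-1\right) = 1 - 1 = 0$)
$f = 4$ ($f = 4 - 0 = 4 + 0 = 4$)
$f P{\left(\left(3 - 1\right) + 3,t{\left(0,0 \right)} \right)} = 4 \left(\left(3 - 1\right) + 3\right) \left(1 - 0\right) = 4 \left(2 + 3\right) \left(1 + 0\right) = 4 \cdot 5 \cdot 1 = 4 \cdot 5 = 20$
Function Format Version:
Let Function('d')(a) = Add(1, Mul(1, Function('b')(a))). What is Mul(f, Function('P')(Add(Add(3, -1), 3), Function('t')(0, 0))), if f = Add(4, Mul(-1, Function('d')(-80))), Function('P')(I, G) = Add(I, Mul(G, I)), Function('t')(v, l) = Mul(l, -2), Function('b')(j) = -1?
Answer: 20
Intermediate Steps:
Function('t')(v, l) = Mul(-2, l)
Function('d')(a) = 0 (Function('d')(a) = Add(1, Mul(1, -1)) = Add(1, -1) = 0)
f = 4 (f = Add(4, Mul(-1, 0)) = Add(4, 0) = 4)
Mul(f, Function('P')(Add(Add(3, -1), 3), Function('t')(0, 0))) = Mul(4, Mul(Add(Add(3, -1), 3), Add(1, Mul(-2, 0)))) = Mul(4, Mul(Add(2, 3), Add(1, 0))) = Mul(4, Mul(5, 1)) = Mul(4, 5) = 20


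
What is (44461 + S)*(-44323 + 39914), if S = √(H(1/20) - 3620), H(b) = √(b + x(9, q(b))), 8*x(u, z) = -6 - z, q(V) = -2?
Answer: -196028549 - 4409*√(-362000 + 30*I*√5)/10 ≈ -1.9603e+8 - 2.6527e+5*I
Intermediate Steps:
x(u, z) = -¾ - z/8 (x(u, z) = (-6 - z)/8 = -¾ - z/8)
H(b) = √(-½ + b) (H(b) = √(b + (-¾ - ⅛*(-2))) = √(b + (-¾ + ¼)) = √(b - ½) = √(-½ + b))
S = √(-3620 + 3*I*√5/10) (S = √(√(-2 + 4/20)/2 - 3620) = √(√(-2 + 4*(1/20))/2 - 3620) = √(√(-2 + ⅕)/2 - 3620) = √(√(-9/5)/2 - 3620) = √((3*I*√5/5)/2 - 3620) = √(3*I*√5/10 - 3620) = √(-3620 + 3*I*√5/10) ≈ 0.0056 + 60.166*I)
(44461 + S)*(-44323 + 39914) = (44461 + √(-362000 + 30*I*√5)/10)*(-44323 + 39914) = (44461 + √(-362000 + 30*I*√5)/10)*(-4409) = -196028549 - 4409*√(-362000 + 30*I*√5)/10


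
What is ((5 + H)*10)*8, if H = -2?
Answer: 240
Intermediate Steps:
((5 + H)*10)*8 = ((5 - 2)*10)*8 = (3*10)*8 = 30*8 = 240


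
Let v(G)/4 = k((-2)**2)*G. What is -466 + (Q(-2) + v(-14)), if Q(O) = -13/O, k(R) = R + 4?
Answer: -1815/2 ≈ -907.50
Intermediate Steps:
k(R) = 4 + R
v(G) = 32*G (v(G) = 4*((4 + (-2)**2)*G) = 4*((4 + 4)*G) = 4*(8*G) = 32*G)
-466 + (Q(-2) + v(-14)) = -466 + (-13/(-2) + 32*(-14)) = -466 + (-13*(-1/2) - 448) = -466 + (13/2 - 448) = -466 - 883/2 = -1815/2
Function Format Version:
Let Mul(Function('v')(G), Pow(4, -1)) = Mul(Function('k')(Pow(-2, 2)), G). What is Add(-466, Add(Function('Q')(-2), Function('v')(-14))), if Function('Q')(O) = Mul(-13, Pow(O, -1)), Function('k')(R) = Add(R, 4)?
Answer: Rational(-1815, 2) ≈ -907.50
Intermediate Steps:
Function('k')(R) = Add(4, R)
Function('v')(G) = Mul(32, G) (Function('v')(G) = Mul(4, Mul(Add(4, Pow(-2, 2)), G)) = Mul(4, Mul(Add(4, 4), G)) = Mul(4, Mul(8, G)) = Mul(32, G))
Add(-466, Add(Function('Q')(-2), Function('v')(-14))) = Add(-466, Add(Mul(-13, Pow(-2, -1)), Mul(32, -14))) = Add(-466, Add(Mul(-13, Rational(-1, 2)), -448)) = Add(-466, Add(Rational(13, 2), -448)) = Add(-466, Rational(-883, 2)) = Rational(-1815, 2)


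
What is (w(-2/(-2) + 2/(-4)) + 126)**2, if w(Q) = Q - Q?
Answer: 15876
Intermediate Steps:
w(Q) = 0
(w(-2/(-2) + 2/(-4)) + 126)**2 = (0 + 126)**2 = 126**2 = 15876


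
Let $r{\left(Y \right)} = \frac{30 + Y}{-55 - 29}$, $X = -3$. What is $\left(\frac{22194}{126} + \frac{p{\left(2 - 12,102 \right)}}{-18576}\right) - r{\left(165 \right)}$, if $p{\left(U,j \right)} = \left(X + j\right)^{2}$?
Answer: $\frac{856943}{4816} \approx 177.94$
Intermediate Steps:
$p{\left(U,j \right)} = \left(-3 + j\right)^{2}$
$r{\left(Y \right)} = - \frac{5}{14} - \frac{Y}{84}$ ($r{\left(Y \right)} = \frac{30 + Y}{-84} = \left(30 + Y\right) \left(- \frac{1}{84}\right) = - \frac{5}{14} - \frac{Y}{84}$)
$\left(\frac{22194}{126} + \frac{p{\left(2 - 12,102 \right)}}{-18576}\right) - r{\left(165 \right)} = \left(\frac{22194}{126} + \frac{\left(-3 + 102\right)^{2}}{-18576}\right) - \left(- \frac{5}{14} - \frac{55}{28}\right) = \left(22194 \cdot \frac{1}{126} + 99^{2} \left(- \frac{1}{18576}\right)\right) - \left(- \frac{5}{14} - \frac{55}{28}\right) = \left(\frac{1233}{7} + 9801 \left(- \frac{1}{18576}\right)\right) - - \frac{65}{28} = \left(\frac{1233}{7} - \frac{363}{688}\right) + \frac{65}{28} = \frac{845763}{4816} + \frac{65}{28} = \frac{856943}{4816}$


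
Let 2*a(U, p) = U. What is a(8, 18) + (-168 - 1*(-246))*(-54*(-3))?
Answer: 12640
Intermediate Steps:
a(U, p) = U/2
a(8, 18) + (-168 - 1*(-246))*(-54*(-3)) = (½)*8 + (-168 - 1*(-246))*(-54*(-3)) = 4 + (-168 + 246)*162 = 4 + 78*162 = 4 + 12636 = 12640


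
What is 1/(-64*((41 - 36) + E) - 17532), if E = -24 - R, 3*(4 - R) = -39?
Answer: -1/15228 ≈ -6.5668e-5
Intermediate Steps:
R = 17 (R = 4 - 1/3*(-39) = 4 + 13 = 17)
E = -41 (E = -24 - 1*17 = -24 - 17 = -41)
1/(-64*((41 - 36) + E) - 17532) = 1/(-64*((41 - 36) - 41) - 17532) = 1/(-64*(5 - 41) - 17532) = 1/(-64*(-36) - 17532) = 1/(2304 - 17532) = 1/(-15228) = -1/15228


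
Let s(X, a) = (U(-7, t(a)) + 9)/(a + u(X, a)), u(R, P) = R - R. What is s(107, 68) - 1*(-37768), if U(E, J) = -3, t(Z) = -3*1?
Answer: 1284115/34 ≈ 37768.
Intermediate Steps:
t(Z) = -3
u(R, P) = 0
s(X, a) = 6/a (s(X, a) = (-3 + 9)/(a + 0) = 6/a)
s(107, 68) - 1*(-37768) = 6/68 - 1*(-37768) = 6*(1/68) + 37768 = 3/34 + 37768 = 1284115/34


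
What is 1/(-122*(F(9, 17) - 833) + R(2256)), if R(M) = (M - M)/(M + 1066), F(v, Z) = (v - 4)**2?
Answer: 1/98576 ≈ 1.0144e-5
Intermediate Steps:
F(v, Z) = (-4 + v)**2
R(M) = 0 (R(M) = 0/(1066 + M) = 0)
1/(-122*(F(9, 17) - 833) + R(2256)) = 1/(-122*((-4 + 9)**2 - 833) + 0) = 1/(-122*(5**2 - 833) + 0) = 1/(-122*(25 - 833) + 0) = 1/(-122*(-808) + 0) = 1/(98576 + 0) = 1/98576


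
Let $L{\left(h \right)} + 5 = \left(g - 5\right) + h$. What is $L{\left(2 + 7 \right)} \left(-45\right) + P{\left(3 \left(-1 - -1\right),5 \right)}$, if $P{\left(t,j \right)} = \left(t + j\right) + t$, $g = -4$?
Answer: $230$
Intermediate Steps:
$L{\left(h \right)} = -14 + h$ ($L{\left(h \right)} = -5 + \left(\left(-4 - 5\right) + h\right) = -5 + \left(-9 + h\right) = -14 + h$)
$P{\left(t,j \right)} = j + 2 t$ ($P{\left(t,j \right)} = \left(j + t\right) + t = j + 2 t$)
$L{\left(2 + 7 \right)} \left(-45\right) + P{\left(3 \left(-1 - -1\right),5 \right)} = \left(-14 + \left(2 + 7\right)\right) \left(-45\right) + \left(5 + 2 \cdot 3 \left(-1 - -1\right)\right) = \left(-14 + 9\right) \left(-45\right) + \left(5 + 2 \cdot 3 \left(-1 + \left(-4 + 5\right)\right)\right) = \left(-5\right) \left(-45\right) + \left(5 + 2 \cdot 3 \left(-1 + 1\right)\right) = 225 + \left(5 + 2 \cdot 3 \cdot 0\right) = 225 + \left(5 + 2 \cdot 0\right) = 225 + \left(5 + 0\right) = 225 + 5 = 230$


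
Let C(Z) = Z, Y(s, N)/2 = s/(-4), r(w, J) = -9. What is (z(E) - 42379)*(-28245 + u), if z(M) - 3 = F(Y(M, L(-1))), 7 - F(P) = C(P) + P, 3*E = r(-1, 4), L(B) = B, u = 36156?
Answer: -335204892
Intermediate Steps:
E = -3 (E = (⅓)*(-9) = -3)
Y(s, N) = -s/2 (Y(s, N) = 2*(s/(-4)) = 2*(s*(-¼)) = 2*(-s/4) = -s/2)
F(P) = 7 - 2*P (F(P) = 7 - (P + P) = 7 - 2*P)
z(M) = 10 + M (z(M) = 3 + (7 - (-1)*M) = 3 + (7 + M) = 10 + M)
(z(E) - 42379)*(-28245 + u) = ((10 - 3) - 42379)*(-28245 + 36156) = (7 - 42379)*7911 = -42372*7911 = -335204892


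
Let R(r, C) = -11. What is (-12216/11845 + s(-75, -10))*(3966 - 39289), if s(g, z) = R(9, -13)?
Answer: 5033916053/11845 ≈ 4.2498e+5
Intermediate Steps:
s(g, z) = -11
(-12216/11845 + s(-75, -10))*(3966 - 39289) = (-12216/11845 - 11)*(3966 - 39289) = (-12216*1/11845 - 11)*(-35323) = (-12216/11845 - 11)*(-35323) = -142511/11845*(-35323) = 5033916053/11845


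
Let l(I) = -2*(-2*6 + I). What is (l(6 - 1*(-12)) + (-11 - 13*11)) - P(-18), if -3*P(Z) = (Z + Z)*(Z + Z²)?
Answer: -3838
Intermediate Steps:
l(I) = 24 - 2*I (l(I) = -2*(-12 + I) = 24 - 2*I)
P(Z) = -2*Z*(Z + Z²)/3 (P(Z) = -(Z + Z)*(Z + Z²)/3 = -2*Z*(Z + Z²)/3)
(l(6 - 1*(-12)) + (-11 - 13*11)) - P(-18) = ((24 - 2*(6 - 1*(-12))) + (-11 - 13*11)) - 2*(-18)²*(-1 - 1*(-18))/3 = ((24 - 2*(6 + 12)) + (-11 - 143)) - 2*324*(-1 + 18)/3 = ((24 - 2*18) - 154) - 2*324*17/3 = ((24 - 36) - 154) - 1*3672 = (-12 - 154) - 3672 = -166 - 3672 = -3838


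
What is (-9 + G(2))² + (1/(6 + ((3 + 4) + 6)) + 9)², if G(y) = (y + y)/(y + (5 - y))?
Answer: 1346441/9025 ≈ 149.19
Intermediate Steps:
G(y) = 2*y/5 (G(y) = (2*y)/5 = (2*y)*(⅕) = 2*y/5)
(-9 + G(2))² + (1/(6 + ((3 + 4) + 6)) + 9)² = (-9 + (⅖)*2)² + (1/(6 + ((3 + 4) + 6)) + 9)² = (-9 + ⅘)² + (1/(6 + (7 + 6)) + 9)² = (-41/5)² + (1/(6 + 13) + 9)² = 1681/25 + (1/19 + 9)² = 1681/25 + (172/19)² = 1681/25 + 29584/361 = 1346441/9025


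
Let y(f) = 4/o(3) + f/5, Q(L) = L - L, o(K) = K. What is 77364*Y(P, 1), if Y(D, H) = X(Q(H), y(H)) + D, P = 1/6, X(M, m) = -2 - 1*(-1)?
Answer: -64470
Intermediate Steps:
Q(L) = 0
y(f) = 4/3 + f/5
X(M, m) = -1 (X(M, m) = -2 + 1 = -1)
P = ⅙ (P = 1*(⅙) = ⅙ ≈ 0.16667)
Y(D, H) = -1 + D
77364*Y(P, 1) = 77364*(-1 + ⅙) = 77364*(-⅚) = -64470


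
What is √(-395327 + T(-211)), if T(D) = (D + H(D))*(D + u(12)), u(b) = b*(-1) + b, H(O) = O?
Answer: I*√306285 ≈ 553.43*I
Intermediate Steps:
u(b) = 0 (u(b) = -b + b = 0)
T(D) = 2*D² (T(D) = (D + D)*(D + 0) = (2*D)*D = 2*D²)
√(-395327 + T(-211)) = √(-395327 + 2*(-211)²) = √(-395327 + 2*44521) = √(-395327 + 89042) = √(-306285) = I*√306285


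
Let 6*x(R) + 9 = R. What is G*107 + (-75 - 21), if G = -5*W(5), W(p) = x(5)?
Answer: 782/3 ≈ 260.67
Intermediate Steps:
x(R) = -3/2 + R/6
W(p) = -⅔ (W(p) = -3/2 + (⅙)*5 = -3/2 + ⅚ = -⅔)
G = 10/3 (G = -5*(-⅔) = 10/3 ≈ 3.3333)
G*107 + (-75 - 21) = (10/3)*107 + (-75 - 21) = 1070/3 - 96 = 782/3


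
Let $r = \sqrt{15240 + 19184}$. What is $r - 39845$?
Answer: $-39845 + 2 \sqrt{8606} \approx -39659.0$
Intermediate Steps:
$r = 2 \sqrt{8606}$ ($r = \sqrt{34424} = 2 \sqrt{8606} \approx 185.54$)
$r - 39845 = 2 \sqrt{8606} - 39845 = -39845 + 2 \sqrt{8606}$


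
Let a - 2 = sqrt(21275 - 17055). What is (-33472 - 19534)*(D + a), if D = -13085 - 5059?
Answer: 961634852 - 106012*sqrt(1055) ≈ 9.5819e+8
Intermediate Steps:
a = 2 + 2*sqrt(1055) (a = 2 + sqrt(21275 - 17055) = 2 + sqrt(4220) = 2 + 2*sqrt(1055) ≈ 66.962)
D = -18144
(-33472 - 19534)*(D + a) = (-33472 - 19534)*(-18144 + (2 + 2*sqrt(1055))) = -53006*(-18142 + 2*sqrt(1055)) = 961634852 - 106012*sqrt(1055)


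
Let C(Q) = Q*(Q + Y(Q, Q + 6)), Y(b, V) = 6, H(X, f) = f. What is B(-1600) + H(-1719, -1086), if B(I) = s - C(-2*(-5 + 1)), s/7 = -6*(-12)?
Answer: -694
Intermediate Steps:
C(Q) = Q*(6 + Q) (C(Q) = Q*(Q + 6) = Q*(6 + Q))
s = 504 (s = 7*(-6*(-12)) = 7*72 = 504)
B(I) = 392 (B(I) = 504 - (-2*(-5 + 1))*(6 - 2*(-5 + 1)) = 504 - (-2*(-4))*(6 - 2*(-4)) = 504 - 8*(6 + 8) = 504 - 8*14 = 504 - 1*112 = 504 - 112 = 392)
B(-1600) + H(-1719, -1086) = 392 - 1086 = -694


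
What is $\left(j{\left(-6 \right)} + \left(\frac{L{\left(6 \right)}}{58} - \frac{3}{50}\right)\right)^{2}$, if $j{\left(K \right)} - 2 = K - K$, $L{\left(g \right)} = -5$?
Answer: $\frac{1806336}{525625} \approx 3.4366$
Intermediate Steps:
$j{\left(K \right)} = 2$ ($j{\left(K \right)} = 2 + \left(K - K\right) = 2 + 0 = 2$)
$\left(j{\left(-6 \right)} + \left(\frac{L{\left(6 \right)}}{58} - \frac{3}{50}\right)\right)^{2} = \left(2 - \left(\frac{3}{50} + \frac{5}{58}\right)\right)^{2} = \left(2 - \frac{106}{725}\right)^{2} = \left(\frac{1344}{725}\right)^{2} = \frac{1806336}{525625}$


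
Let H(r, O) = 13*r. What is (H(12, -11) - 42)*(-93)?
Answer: -10602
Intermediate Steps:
(H(12, -11) - 42)*(-93) = (13*12 - 42)*(-93) = (156 - 42)*(-93) = 114*(-93) = -10602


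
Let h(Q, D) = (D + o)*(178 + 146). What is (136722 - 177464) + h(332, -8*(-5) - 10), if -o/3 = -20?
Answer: -11582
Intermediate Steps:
o = 60 (o = -3*(-20) = 60)
h(Q, D) = 19440 + 324*D (h(Q, D) = (D + 60)*(178 + 146) = (60 + D)*324 = 19440 + 324*D)
(136722 - 177464) + h(332, -8*(-5) - 10) = (136722 - 177464) + (19440 + 324*(-8*(-5) - 10)) = -40742 + (19440 + 324*(40 - 10)) = -40742 + (19440 + 324*30) = -40742 + (19440 + 9720) = -40742 + 29160 = -11582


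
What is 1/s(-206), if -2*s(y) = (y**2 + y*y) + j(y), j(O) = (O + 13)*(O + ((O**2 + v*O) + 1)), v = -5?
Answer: 2/8264501 ≈ 2.4200e-7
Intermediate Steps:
j(O) = (13 + O)*(1 + O**2 - 4*O) (j(O) = (O + 13)*(O + ((O**2 - 5*O) + 1)) = (13 + O)*(O + (1 + O**2 - 5*O)) = (13 + O)*(1 + O**2 - 4*O))
s(y) = -13/2 - 11*y**2/2 - y**3/2 + 51*y/2 (s(y) = -((y**2 + y*y) + (13 + y**3 - 51*y + 9*y**2))/2 = -((y**2 + y**2) + (13 + y**3 - 51*y + 9*y**2))/2 = -(2*y**2 + (13 + y**3 - 51*y + 9*y**2))/2 = -(13 + y**3 - 51*y + 11*y**2)/2 = -13/2 - 11*y**2/2 - y**3/2 + 51*y/2)
1/s(-206) = 1/(-13/2 - 11/2*(-206)**2 - 1/2*(-206)**3 + (51/2)*(-206)) = 1/(-13/2 - 11/2*42436 - 1/2*(-8741816) - 5253) = 1/(-13/2 - 233398 + 4370908 - 5253) = 1/(8264501/2) = 2/8264501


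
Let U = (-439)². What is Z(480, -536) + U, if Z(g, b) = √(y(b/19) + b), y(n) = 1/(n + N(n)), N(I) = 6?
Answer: 192721 + I*√95461042/422 ≈ 1.9272e+5 + 23.153*I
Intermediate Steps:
U = 192721
y(n) = 1/(6 + n) (y(n) = 1/(n + 6) = 1/(6 + n))
Z(g, b) = √(b + 1/(6 + b/19)) (Z(g, b) = √(1/(6 + b/19) + b) = √(b + 1/(6 + b/19)))
Z(480, -536) + U = √((19 - 536*(114 - 536))/(114 - 536)) + 192721 = √((19 - 536*(-422))/(-422)) + 192721 = √(-(19 + 226192)/422) + 192721 = √(-1/422*226211) + 192721 = √(-226211/422) + 192721 = I*√95461042/422 + 192721 = 192721 + I*√95461042/422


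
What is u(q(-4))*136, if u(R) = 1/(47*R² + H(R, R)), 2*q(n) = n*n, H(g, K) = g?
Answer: 17/377 ≈ 0.045093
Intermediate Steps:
q(n) = n²/2 (q(n) = (n*n)/2 = n²/2)
u(R) = 1/(R + 47*R²) (u(R) = 1/(47*R² + R) = 1/(R + 47*R²))
u(q(-4))*136 = (1/((((½)*(-4)²))*(1 + 47*((½)*(-4)²))))*136 = (1/((((½)*16))*(1 + 47*((½)*16))))*136 = (1/(8*(1 + 47*8)))*136 = (1/(8*(1 + 376)))*136 = ((⅛)/377)*136 = ((⅛)*(1/377))*136 = (1/3016)*136 = 17/377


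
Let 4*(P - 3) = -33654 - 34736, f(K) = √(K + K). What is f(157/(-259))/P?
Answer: -2*I*√81326/8854951 ≈ -6.4411e-5*I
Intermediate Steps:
f(K) = √2*√K (f(K) = √(2*K) = √2*√K)
P = -34189/2 (P = 3 + (-33654 - 34736)/4 = 3 + (¼)*(-68390) = 3 - 34195/2 = -34189/2 ≈ -17095.)
f(157/(-259))/P = (√2*√(157/(-259)))/(-34189/2) = (√2*√(157*(-1/259)))*(-2/34189) = (√2*√(-157/259))*(-2/34189) = (√2*(I*√40663/259))*(-2/34189) = (I*√81326/259)*(-2/34189) = -2*I*√81326/8854951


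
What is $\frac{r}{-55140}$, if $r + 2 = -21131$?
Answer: $\frac{21133}{55140} \approx 0.38326$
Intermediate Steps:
$r = -21133$ ($r = -2 - 21131 = -21133$)
$\frac{r}{-55140} = - \frac{21133}{-55140} = \left(-21133\right) \left(- \frac{1}{55140}\right) = \frac{21133}{55140}$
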